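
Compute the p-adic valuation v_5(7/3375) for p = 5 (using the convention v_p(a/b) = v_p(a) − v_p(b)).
v_5(7/3375) = -3

Factor powers of 5 from the numerator and denominator of the reduced fraction: 7 = 5^0 · 7 and 3375 = 5^3 · 27. Apply v_p(a/b) = v_p(a) − v_p(b): v_5(7/3375) = 0 − 3 = -3.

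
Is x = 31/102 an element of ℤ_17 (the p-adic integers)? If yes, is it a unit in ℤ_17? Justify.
x ∉ ℤ_17 (v_17(x) = -1 < 0)

ℤ_17 = {x ∈ ℚ_17 : v_17(x) ≥ 0} and ℤ_17^× = {x ∈ ℤ_17 : v_17(x) = 0}. Here v_17(31/102) = v_17(num) − v_17(den) = -1; compare against these criteria.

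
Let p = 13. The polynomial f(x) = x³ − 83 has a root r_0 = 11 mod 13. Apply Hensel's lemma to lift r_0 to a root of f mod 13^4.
r_3 = 21539 (mod 28561)

Hensel: r_{i+1} = r_i − f(r_i)/f′(r_i) mod 13^{i+2}, where f′(x) = 3x². Iterate:
  r_0 = 11 (mod 13)
  r_1 = 76 (mod 169)
  r_2 = 1766 (mod 2197)
  r_3 = 21539 (mod 28561)
Final: r = 21539 with f(r) ≡ 0 mod 13^4.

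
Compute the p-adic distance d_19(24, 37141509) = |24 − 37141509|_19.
d_19(24, 37141509) = 1/2476099

Step 1 — x − y = 24 − 37141509 = -37141485. Step 2 — v_19(-37141485) = 5 (factor: -37141485 = −(19^5 · 15); the sign does not affect v_p). Step 3 — |x − y|_19 = 19^{-5} = 1/2476099.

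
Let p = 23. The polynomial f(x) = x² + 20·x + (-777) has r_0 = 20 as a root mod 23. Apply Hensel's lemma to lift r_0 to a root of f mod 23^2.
r_1 = 434 (mod 529)

Hensel: r_{i+1} = r_i − f(r_i)·(f′(r_i))^{-1} mod 23^{i+2}, f′(x) = 2x + 20. Iterate:
  r_0 = 20 (mod 23)
  r_1 = 434 (mod 529)
Final: r = 434 satisfies f(r) ≡ 0 mod 23^2.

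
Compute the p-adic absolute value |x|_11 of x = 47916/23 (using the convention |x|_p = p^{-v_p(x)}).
|47916/23|_11 = 1/1331

Step 1 — compute v_11(x) by factoring powers of 11 out of the numerator and denominator: v_11(47916/23) = 3. Step 2 — apply |x|_p = p^{-v_p(x)} = 11^{-3} = 1/1331.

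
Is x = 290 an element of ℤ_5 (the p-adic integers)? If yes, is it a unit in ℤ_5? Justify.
x ∈ ℤ_5 but not a unit; v_5(x) = 1 > 0

ℤ_5 = {x ∈ ℚ_5 : v_5(x) ≥ 0} and ℤ_5^× = {x ∈ ℤ_5 : v_5(x) = 0}. Here v_5(290) = v_5(num) − v_5(den) = 1; compare against these criteria.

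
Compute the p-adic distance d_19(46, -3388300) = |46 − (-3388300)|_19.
d_19(46, -3388300) = 1/130321

Step 1 — x − y = 46 − (-3388300) = 3388346. Step 2 — v_19(3388346) = 4 (factor: 3388346 = (19^4 · 26); the sign does not affect v_p). Step 3 — |x − y|_19 = 19^{-4} = 1/130321.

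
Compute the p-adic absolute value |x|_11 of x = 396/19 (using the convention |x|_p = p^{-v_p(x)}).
|396/19|_11 = 1/11

Step 1 — compute v_11(x) by factoring powers of 11 out of the numerator and denominator: v_11(396/19) = 1. Step 2 — apply |x|_p = p^{-v_p(x)} = 11^{-1} = 1/11.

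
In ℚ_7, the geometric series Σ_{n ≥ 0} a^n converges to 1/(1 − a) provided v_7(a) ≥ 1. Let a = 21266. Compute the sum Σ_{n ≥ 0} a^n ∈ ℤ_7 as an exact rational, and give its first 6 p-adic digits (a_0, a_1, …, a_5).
Σ a^n = 1/(1 − a) = -1/21265;  first 6 digits = (1, 0, 0, 6, 1, 1)

v_7(a) = 3 ≥ 1, so the series converges in ℤ_7 to 1/(1 − a) = 1/(1 − 21266) = -1/21265. Expand this rational in ℤ_7: compute digits iteratively via d_i = x_i mod 7, x_{i+1} = (x_i − d_i)/7. The first 6 digits are (1, 0, 0, 6, 1, 1).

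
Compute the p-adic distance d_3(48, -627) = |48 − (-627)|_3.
d_3(48, -627) = 1/27

Step 1 — x − y = 48 − (-627) = 675. Step 2 — v_3(675) = 3 (factor: 675 = (3^3 · 25); the sign does not affect v_p). Step 3 — |x − y|_3 = 3^{-3} = 1/27.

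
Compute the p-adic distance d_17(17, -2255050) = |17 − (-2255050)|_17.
d_17(17, -2255050) = 1/83521

Step 1 — x − y = 17 − (-2255050) = 2255067. Step 2 — v_17(2255067) = 4 (factor: 2255067 = (17^4 · 27); the sign does not affect v_p). Step 3 — |x − y|_17 = 17^{-4} = 1/83521.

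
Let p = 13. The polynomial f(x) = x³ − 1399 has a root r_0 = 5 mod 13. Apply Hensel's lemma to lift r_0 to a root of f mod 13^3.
r_2 = 707 (mod 2197)

Hensel: r_{i+1} = r_i − f(r_i)/f′(r_i) mod 13^{i+2}, where f′(x) = 3x². Iterate:
  r_0 = 5 (mod 13)
  r_1 = 31 (mod 169)
  r_2 = 707 (mod 2197)
Final: r = 707 with f(r) ≡ 0 mod 13^3.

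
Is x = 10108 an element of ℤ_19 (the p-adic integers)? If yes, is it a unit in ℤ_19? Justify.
x ∈ ℤ_19 but not a unit; v_19(x) = 2 > 0

ℤ_19 = {x ∈ ℚ_19 : v_19(x) ≥ 0} and ℤ_19^× = {x ∈ ℤ_19 : v_19(x) = 0}. Here v_19(10108) = v_19(num) − v_19(den) = 2; compare against these criteria.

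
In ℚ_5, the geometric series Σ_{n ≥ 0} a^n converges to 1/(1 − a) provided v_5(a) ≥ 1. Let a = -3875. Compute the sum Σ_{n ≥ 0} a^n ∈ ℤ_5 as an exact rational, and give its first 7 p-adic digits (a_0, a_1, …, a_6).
Σ a^n = 1/(1 − a) = 1/3876;  first 7 digits = (1, 0, 0, 4, 3, 3, 0)

v_5(a) = 3 ≥ 1, so the series converges in ℤ_5 to 1/(1 − a) = 1/(1 − (-3875)) = 1/3876. Expand this rational in ℤ_5: compute digits iteratively via d_i = x_i mod 5, x_{i+1} = (x_i − d_i)/5. The first 7 digits are (1, 0, 0, 4, 3, 3, 0).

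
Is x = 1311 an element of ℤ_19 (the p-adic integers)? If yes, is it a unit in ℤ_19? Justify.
x ∈ ℤ_19 but not a unit; v_19(x) = 1 > 0

ℤ_19 = {x ∈ ℚ_19 : v_19(x) ≥ 0} and ℤ_19^× = {x ∈ ℤ_19 : v_19(x) = 0}. Here v_19(1311) = v_19(num) − v_19(den) = 1; compare against these criteria.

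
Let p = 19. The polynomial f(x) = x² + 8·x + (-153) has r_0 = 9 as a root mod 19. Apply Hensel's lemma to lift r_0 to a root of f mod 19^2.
r_1 = 9 (mod 361)

Hensel: r_{i+1} = r_i − f(r_i)·(f′(r_i))^{-1} mod 19^{i+2}, f′(x) = 2x + 8. Iterate:
  r_0 = 9 (mod 19)
  r_1 = 9 (mod 361)
Final: r = 9 satisfies f(r) ≡ 0 mod 19^2.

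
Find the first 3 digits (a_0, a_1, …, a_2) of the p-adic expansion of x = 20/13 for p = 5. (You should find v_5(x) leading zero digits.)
(a_0, …, a_2) = (0, 3, 1)

v_5(20/13) = 1, so a_0 = ... = a_0 = 0. Factor out: x = 5^1 · u with u = 4/13 a unit in ℤ_5. Expand u iteratively via a_{v+i} = u_i mod 5, u_{i+1} = (u_i − a_{v+i})/5:
  u_0 = 4/13;  a_1 = 3;  u_1 = (u_0 − 3)/5 = -7/13
  u_1 = -7/13;  a_2 = 1;  u_2 = (u_1 − 1)/5 = -4/13
Digits: (0, 3, 1).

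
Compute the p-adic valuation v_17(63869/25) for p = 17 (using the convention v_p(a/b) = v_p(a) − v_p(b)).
v_17(63869/25) = 3

Factor powers of 17 from the numerator and denominator of the reduced fraction: 63869 = 17^3 · 13 and 25 = 17^0 · 25. Apply v_p(a/b) = v_p(a) − v_p(b): v_17(63869/25) = 3 − 0 = 3.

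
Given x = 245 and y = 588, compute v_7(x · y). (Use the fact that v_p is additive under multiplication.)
v_7(144060) = 4

v_p(x) = 2 (factor: 245 = 7^2 · 5); v_p(y) = 2 (factor: 588 = 7^2 · 12). Additivity: v_p(xy) = v_p(x) + v_p(y) = 2 + 2 = 4. (Direct check: xy = 144060 = 7^4 · (60).)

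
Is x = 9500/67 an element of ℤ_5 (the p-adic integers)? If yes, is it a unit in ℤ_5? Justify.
x ∈ ℤ_5 but not a unit; v_5(x) = 3 > 0

ℤ_5 = {x ∈ ℚ_5 : v_5(x) ≥ 0} and ℤ_5^× = {x ∈ ℤ_5 : v_5(x) = 0}. Here v_5(9500/67) = v_5(num) − v_5(den) = 3; compare against these criteria.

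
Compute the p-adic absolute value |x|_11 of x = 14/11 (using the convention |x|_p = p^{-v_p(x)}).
|14/11|_11 = 11

Step 1 — compute v_11(x) by factoring powers of 11 out of the numerator and denominator: v_11(14/11) = -1. Step 2 — apply |x|_p = p^{-v_p(x)} = 11^{1} = 11.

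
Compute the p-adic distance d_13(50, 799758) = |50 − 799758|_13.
d_13(50, 799758) = 1/28561

Step 1 — x − y = 50 − 799758 = -799708. Step 2 — v_13(-799708) = 4 (factor: -799708 = −(13^4 · 28); the sign does not affect v_p). Step 3 — |x − y|_13 = 13^{-4} = 1/28561.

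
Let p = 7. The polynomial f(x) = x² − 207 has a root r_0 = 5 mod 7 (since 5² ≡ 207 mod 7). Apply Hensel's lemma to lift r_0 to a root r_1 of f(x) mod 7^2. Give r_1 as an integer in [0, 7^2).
r_1 = 33 (mod 49)

Hensel's recurrence: r_{i+1} = r_i − f(r_i)·(f′(r_i))^{-1} mod 7^{i+2}, with f′(x) = 2x. Iterate:
  r_0 = 5 (mod 7)
  r_1 = 33 (mod 49)
Final: r_1 = 33, and one checks f(r_1) ≡ 0 mod 7^2.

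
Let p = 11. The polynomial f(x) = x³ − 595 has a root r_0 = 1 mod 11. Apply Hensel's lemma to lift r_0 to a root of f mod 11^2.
r_1 = 78 (mod 121)

Hensel: r_{i+1} = r_i − f(r_i)/f′(r_i) mod 11^{i+2}, where f′(x) = 3x². Iterate:
  r_0 = 1 (mod 11)
  r_1 = 78 (mod 121)
Final: r = 78 with f(r) ≡ 0 mod 11^2.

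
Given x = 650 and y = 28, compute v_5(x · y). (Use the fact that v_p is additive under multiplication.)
v_5(18200) = 2

v_p(x) = 2 (factor: 650 = 5^2 · 26); v_p(y) = 0 (factor: 28 = 5^0 · 28). Additivity: v_p(xy) = v_p(x) + v_p(y) = 2 + 0 = 2. (Direct check: xy = 18200 = 5^2 · (728).)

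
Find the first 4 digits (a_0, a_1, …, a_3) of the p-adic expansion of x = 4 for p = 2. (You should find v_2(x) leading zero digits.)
(a_0, …, a_3) = (0, 0, 1, 0)

v_2(4) = 2, so a_0 = ... = a_1 = 0. Factor out: x = 2^2 · u with u = 1 a unit in ℤ_2. Expand u iteratively via a_{v+i} = u_i mod 2, u_{i+1} = (u_i − a_{v+i})/2:
  u_0 = 1;  a_2 = 1;  u_1 = (u_0 − 1)/2 = 0
  u_1 = 0;  a_3 = 0;  u_2 = (u_1 − 0)/2 = 0
Digits: (0, 0, 1, 0).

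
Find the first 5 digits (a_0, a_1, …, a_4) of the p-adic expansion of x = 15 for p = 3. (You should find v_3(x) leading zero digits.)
(a_0, …, a_4) = (0, 2, 1, 0, 0)

v_3(15) = 1, so a_0 = ... = a_0 = 0. Factor out: x = 3^1 · u with u = 5 a unit in ℤ_3. Expand u iteratively via a_{v+i} = u_i mod 3, u_{i+1} = (u_i − a_{v+i})/3:
  u_0 = 5;  a_1 = 2;  u_1 = (u_0 − 2)/3 = 1
  u_1 = 1;  a_2 = 1;  u_2 = (u_1 − 1)/3 = 0
  u_2 = 0;  a_3 = 0;  u_3 = (u_2 − 0)/3 = 0
  u_3 = 0;  a_4 = 0;  u_4 = (u_3 − 0)/3 = 0
Digits: (0, 2, 1, 0, 0).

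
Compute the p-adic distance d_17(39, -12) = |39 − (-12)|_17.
d_17(39, -12) = 1/17

Step 1 — x − y = 39 − (-12) = 51. Step 2 — v_17(51) = 1 (factor: 51 = (17^1 · 3); the sign does not affect v_p). Step 3 — |x − y|_17 = 17^{-1} = 1/17.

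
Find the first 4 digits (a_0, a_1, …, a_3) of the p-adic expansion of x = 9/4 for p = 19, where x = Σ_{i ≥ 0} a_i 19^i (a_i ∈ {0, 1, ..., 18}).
(a_0, …, a_3) = (7, 14, 4, 14)

v_19(9/4) = 0 (numerator and denominator both coprime to 19), so x ∈ ℤ_19^×. Compute digits iteratively via a_i = x_i mod 19, x_{i+1} = (x_i − a_i)/19, with x_0 = x:
  x_0 = 9/4;  a_0 = 7;  x_1 = (x_0 − 7)/19 = -1/4
  x_1 = -1/4;  a_1 = 14;  x_2 = (x_1 − 14)/19 = -3/4
  x_2 = -3/4;  a_2 = 4;  x_3 = (x_2 − 4)/19 = -1/4
  x_3 = -1/4;  a_3 = 14;  x_4 = (x_3 − 14)/19 = -3/4
Digits: (7, 14, 4, 14).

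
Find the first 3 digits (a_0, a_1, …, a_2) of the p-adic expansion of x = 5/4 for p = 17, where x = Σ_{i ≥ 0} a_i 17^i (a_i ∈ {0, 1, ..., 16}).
(a_0, …, a_2) = (14, 12, 12)

v_17(5/4) = 0 (numerator and denominator both coprime to 17), so x ∈ ℤ_17^×. Compute digits iteratively via a_i = x_i mod 17, x_{i+1} = (x_i − a_i)/17, with x_0 = x:
  x_0 = 5/4;  a_0 = 14;  x_1 = (x_0 − 14)/17 = -3/4
  x_1 = -3/4;  a_1 = 12;  x_2 = (x_1 − 12)/17 = -3/4
  x_2 = -3/4;  a_2 = 12;  x_3 = (x_2 − 12)/17 = -3/4
Digits: (14, 12, 12).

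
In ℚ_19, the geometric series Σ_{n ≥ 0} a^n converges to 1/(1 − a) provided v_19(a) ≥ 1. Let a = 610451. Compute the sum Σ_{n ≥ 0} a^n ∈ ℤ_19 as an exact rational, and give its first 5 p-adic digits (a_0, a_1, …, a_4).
Σ a^n = 1/(1 − a) = -1/610450;  first 5 digits = (1, 0, 0, 13, 4)

v_19(a) = 3 ≥ 1, so the series converges in ℤ_19 to 1/(1 − a) = 1/(1 − 610451) = -1/610450. Expand this rational in ℤ_19: compute digits iteratively via d_i = x_i mod 19, x_{i+1} = (x_i − d_i)/19. The first 5 digits are (1, 0, 0, 13, 4).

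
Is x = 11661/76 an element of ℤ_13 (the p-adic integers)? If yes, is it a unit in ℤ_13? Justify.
x ∈ ℤ_13 but not a unit; v_13(x) = 2 > 0

ℤ_13 = {x ∈ ℚ_13 : v_13(x) ≥ 0} and ℤ_13^× = {x ∈ ℤ_13 : v_13(x) = 0}. Here v_13(11661/76) = v_13(num) − v_13(den) = 2; compare against these criteria.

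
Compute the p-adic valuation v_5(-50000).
v_5(-50000) = 5

v_5(n) is the largest exponent k such that 5^k divides n. Factor out: -50000 = -5^5 · 16. (Sign doesn't affect v_p.) So v_5(-50000) = 5.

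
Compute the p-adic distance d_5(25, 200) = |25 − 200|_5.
d_5(25, 200) = 1/25

Step 1 — x − y = 25 − 200 = -175. Step 2 — v_5(-175) = 2 (factor: -175 = −(5^2 · 7); the sign does not affect v_p). Step 3 — |x − y|_5 = 5^{-2} = 1/25.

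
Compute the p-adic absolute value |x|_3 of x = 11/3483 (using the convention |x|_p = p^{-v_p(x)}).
|11/3483|_3 = 81

Step 1 — compute v_3(x) by factoring powers of 3 out of the numerator and denominator: v_3(11/3483) = -4. Step 2 — apply |x|_p = p^{-v_p(x)} = 3^{4} = 81.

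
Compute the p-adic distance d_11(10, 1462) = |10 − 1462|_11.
d_11(10, 1462) = 1/121

Step 1 — x − y = 10 − 1462 = -1452. Step 2 — v_11(-1452) = 2 (factor: -1452 = −(11^2 · 12); the sign does not affect v_p). Step 3 — |x − y|_11 = 11^{-2} = 1/121.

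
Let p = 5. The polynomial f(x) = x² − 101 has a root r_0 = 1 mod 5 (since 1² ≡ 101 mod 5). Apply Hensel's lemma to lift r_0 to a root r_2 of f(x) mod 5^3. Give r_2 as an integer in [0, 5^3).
r_2 = 51 (mod 125)

Hensel's recurrence: r_{i+1} = r_i − f(r_i)·(f′(r_i))^{-1} mod 5^{i+2}, with f′(x) = 2x. Iterate:
  r_0 = 1 (mod 5)
  r_1 = 1 (mod 25)
  r_2 = 51 (mod 125)
Final: r_2 = 51, and one checks f(r_2) ≡ 0 mod 5^3.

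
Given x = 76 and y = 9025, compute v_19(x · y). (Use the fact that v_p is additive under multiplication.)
v_19(685900) = 3

v_p(x) = 1 (factor: 76 = 19^1 · 4); v_p(y) = 2 (factor: 9025 = 19^2 · 25). Additivity: v_p(xy) = v_p(x) + v_p(y) = 1 + 2 = 3. (Direct check: xy = 685900 = 19^3 · (100).)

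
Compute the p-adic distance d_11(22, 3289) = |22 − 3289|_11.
d_11(22, 3289) = 1/121

Step 1 — x − y = 22 − 3289 = -3267. Step 2 — v_11(-3267) = 2 (factor: -3267 = −(11^2 · 27); the sign does not affect v_p). Step 3 — |x − y|_11 = 11^{-2} = 1/121.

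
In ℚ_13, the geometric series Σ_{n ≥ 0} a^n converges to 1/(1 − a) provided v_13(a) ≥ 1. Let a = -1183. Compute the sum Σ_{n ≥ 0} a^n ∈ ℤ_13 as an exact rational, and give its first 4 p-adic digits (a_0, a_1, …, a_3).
Σ a^n = 1/(1 − a) = 1/1184;  first 4 digits = (1, 0, 6, 12)

v_13(a) = 2 ≥ 1, so the series converges in ℤ_13 to 1/(1 − a) = 1/(1 − (-1183)) = 1/1184. Expand this rational in ℤ_13: compute digits iteratively via d_i = x_i mod 13, x_{i+1} = (x_i − d_i)/13. The first 4 digits are (1, 0, 6, 12).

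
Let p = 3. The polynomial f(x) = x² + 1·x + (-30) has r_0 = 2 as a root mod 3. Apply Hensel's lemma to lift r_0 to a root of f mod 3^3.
r_2 = 5 (mod 27)

Hensel: r_{i+1} = r_i − f(r_i)·(f′(r_i))^{-1} mod 3^{i+2}, f′(x) = 2x + 1. Iterate:
  r_0 = 2 (mod 3)
  r_1 = 5 (mod 9)
  r_2 = 5 (mod 27)
Final: r = 5 satisfies f(r) ≡ 0 mod 3^3.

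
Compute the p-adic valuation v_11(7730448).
v_11(7730448) = 5

v_11(n) is the largest exponent k such that 11^k divides n. Factor out: 7730448 = 11^5 · 48. (Sign doesn't affect v_p.) So v_11(7730448) = 5.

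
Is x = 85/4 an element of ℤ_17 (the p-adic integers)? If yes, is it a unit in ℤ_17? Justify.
x ∈ ℤ_17 but not a unit; v_17(x) = 1 > 0

ℤ_17 = {x ∈ ℚ_17 : v_17(x) ≥ 0} and ℤ_17^× = {x ∈ ℤ_17 : v_17(x) = 0}. Here v_17(85/4) = v_17(num) − v_17(den) = 1; compare against these criteria.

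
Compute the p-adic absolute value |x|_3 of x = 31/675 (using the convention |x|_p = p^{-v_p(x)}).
|31/675|_3 = 27

Step 1 — compute v_3(x) by factoring powers of 3 out of the numerator and denominator: v_3(31/675) = -3. Step 2 — apply |x|_p = p^{-v_p(x)} = 3^{3} = 27.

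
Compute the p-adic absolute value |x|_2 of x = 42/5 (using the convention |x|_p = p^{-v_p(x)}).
|42/5|_2 = 1/2

Step 1 — compute v_2(x) by factoring powers of 2 out of the numerator and denominator: v_2(42/5) = 1. Step 2 — apply |x|_p = p^{-v_p(x)} = 2^{-1} = 1/2.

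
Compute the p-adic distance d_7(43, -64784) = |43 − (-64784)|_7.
d_7(43, -64784) = 1/2401

Step 1 — x − y = 43 − (-64784) = 64827. Step 2 — v_7(64827) = 4 (factor: 64827 = (7^4 · 27); the sign does not affect v_p). Step 3 — |x − y|_7 = 7^{-4} = 1/2401.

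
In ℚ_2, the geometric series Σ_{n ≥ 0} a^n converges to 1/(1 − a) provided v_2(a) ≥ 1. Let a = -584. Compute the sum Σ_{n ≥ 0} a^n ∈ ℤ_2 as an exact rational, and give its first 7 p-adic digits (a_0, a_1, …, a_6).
Σ a^n = 1/(1 − a) = 1/585;  first 7 digits = (1, 0, 0, 1, 1, 1, 1)

v_2(a) = 3 ≥ 1, so the series converges in ℤ_2 to 1/(1 − a) = 1/(1 − (-584)) = 1/585. Expand this rational in ℤ_2: compute digits iteratively via d_i = x_i mod 2, x_{i+1} = (x_i − d_i)/2. The first 7 digits are (1, 0, 0, 1, 1, 1, 1).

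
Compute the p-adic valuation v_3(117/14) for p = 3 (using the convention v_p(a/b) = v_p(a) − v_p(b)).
v_3(117/14) = 2

Factor powers of 3 from the numerator and denominator of the reduced fraction: 117 = 3^2 · 13 and 14 = 3^0 · 14. Apply v_p(a/b) = v_p(a) − v_p(b): v_3(117/14) = 2 − 0 = 2.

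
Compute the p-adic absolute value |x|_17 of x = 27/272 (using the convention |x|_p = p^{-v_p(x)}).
|27/272|_17 = 17

Step 1 — compute v_17(x) by factoring powers of 17 out of the numerator and denominator: v_17(27/272) = -1. Step 2 — apply |x|_p = p^{-v_p(x)} = 17^{1} = 17.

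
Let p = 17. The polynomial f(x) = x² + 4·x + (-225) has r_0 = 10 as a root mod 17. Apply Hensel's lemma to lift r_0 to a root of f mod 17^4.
r_3 = 68639 (mod 83521)

Hensel: r_{i+1} = r_i − f(r_i)·(f′(r_i))^{-1} mod 17^{i+2}, f′(x) = 2x + 4. Iterate:
  r_0 = 10 (mod 17)
  r_1 = 146 (mod 289)
  r_2 = 4770 (mod 4913)
  r_3 = 68639 (mod 83521)
Final: r = 68639 satisfies f(r) ≡ 0 mod 17^4.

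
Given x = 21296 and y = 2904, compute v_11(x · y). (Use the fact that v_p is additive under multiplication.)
v_11(61843584) = 5

v_p(x) = 3 (factor: 21296 = 11^3 · 16); v_p(y) = 2 (factor: 2904 = 11^2 · 24). Additivity: v_p(xy) = v_p(x) + v_p(y) = 3 + 2 = 5. (Direct check: xy = 61843584 = 11^5 · (384).)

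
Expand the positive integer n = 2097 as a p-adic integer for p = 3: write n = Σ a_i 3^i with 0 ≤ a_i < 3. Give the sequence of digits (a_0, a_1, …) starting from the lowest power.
(a_0, a_1, …) = (0, 0, 2, 2, 1, 2, 2)

Repeated division by 3 gives the digits low-to-high: 2097 = 2·3^2 + 2·3^3 + 1·3^4 + 2·3^5 + 2·3^6. Digit sequence: (0, 0, 2, 2, 1, 2, 2).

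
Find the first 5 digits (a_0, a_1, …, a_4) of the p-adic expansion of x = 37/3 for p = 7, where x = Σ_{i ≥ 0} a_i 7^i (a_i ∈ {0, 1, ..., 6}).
(a_0, …, a_4) = (3, 6, 4, 4, 4)

v_7(37/3) = 0 (numerator and denominator both coprime to 7), so x ∈ ℤ_7^×. Compute digits iteratively via a_i = x_i mod 7, x_{i+1} = (x_i − a_i)/7, with x_0 = x:
  x_0 = 37/3;  a_0 = 3;  x_1 = (x_0 − 3)/7 = 4/3
  x_1 = 4/3;  a_1 = 6;  x_2 = (x_1 − 6)/7 = -2/3
  x_2 = -2/3;  a_2 = 4;  x_3 = (x_2 − 4)/7 = -2/3
  x_3 = -2/3;  a_3 = 4;  x_4 = (x_3 − 4)/7 = -2/3
  x_4 = -2/3;  a_4 = 4;  x_5 = (x_4 − 4)/7 = -2/3
Digits: (3, 6, 4, 4, 4).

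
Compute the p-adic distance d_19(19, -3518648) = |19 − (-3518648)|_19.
d_19(19, -3518648) = 1/130321

Step 1 — x − y = 19 − (-3518648) = 3518667. Step 2 — v_19(3518667) = 4 (factor: 3518667 = (19^4 · 27); the sign does not affect v_p). Step 3 — |x − y|_19 = 19^{-4} = 1/130321.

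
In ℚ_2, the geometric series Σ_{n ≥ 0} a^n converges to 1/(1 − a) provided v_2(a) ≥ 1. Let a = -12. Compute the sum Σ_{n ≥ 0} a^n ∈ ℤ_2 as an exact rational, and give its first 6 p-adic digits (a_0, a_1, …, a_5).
Σ a^n = 1/(1 − a) = 1/13;  first 6 digits = (1, 0, 1, 0, 0, 0)

v_2(a) = 2 ≥ 1, so the series converges in ℤ_2 to 1/(1 − a) = 1/(1 − (-12)) = 1/13. Expand this rational in ℤ_2: compute digits iteratively via d_i = x_i mod 2, x_{i+1} = (x_i − d_i)/2. The first 6 digits are (1, 0, 1, 0, 0, 0).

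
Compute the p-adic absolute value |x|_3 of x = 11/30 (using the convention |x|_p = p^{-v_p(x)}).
|11/30|_3 = 3

Step 1 — compute v_3(x) by factoring powers of 3 out of the numerator and denominator: v_3(11/30) = -1. Step 2 — apply |x|_p = p^{-v_p(x)} = 3^{1} = 3.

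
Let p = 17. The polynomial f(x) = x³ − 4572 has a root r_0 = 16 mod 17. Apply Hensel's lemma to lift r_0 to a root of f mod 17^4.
r_3 = 52580 (mod 83521)

Hensel: r_{i+1} = r_i − f(r_i)/f′(r_i) mod 17^{i+2}, where f′(x) = 3x². Iterate:
  r_0 = 16 (mod 17)
  r_1 = 271 (mod 289)
  r_2 = 3450 (mod 4913)
  r_3 = 52580 (mod 83521)
Final: r = 52580 with f(r) ≡ 0 mod 17^4.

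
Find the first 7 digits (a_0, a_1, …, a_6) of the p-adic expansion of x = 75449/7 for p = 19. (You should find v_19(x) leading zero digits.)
(a_0, …, a_6) = (0, 0, 0, 7, 16, 10, 13)

v_19(75449/7) = 3, so a_0 = ... = a_2 = 0. Factor out: x = 19^3 · u with u = 11/7 a unit in ℤ_19. Expand u iteratively via a_{v+i} = u_i mod 19, u_{i+1} = (u_i − a_{v+i})/19:
  u_0 = 11/7;  a_3 = 7;  u_1 = (u_0 − 7)/19 = -2/7
  u_1 = -2/7;  a_4 = 16;  u_2 = (u_1 − 16)/19 = -6/7
  u_2 = -6/7;  a_5 = 10;  u_3 = (u_2 − 10)/19 = -4/7
  u_3 = -4/7;  a_6 = 13;  u_4 = (u_3 − 13)/19 = -5/7
Digits: (0, 0, 0, 7, 16, 10, 13).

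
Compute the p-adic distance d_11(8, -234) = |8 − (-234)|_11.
d_11(8, -234) = 1/121

Step 1 — x − y = 8 − (-234) = 242. Step 2 — v_11(242) = 2 (factor: 242 = (11^2 · 2); the sign does not affect v_p). Step 3 — |x − y|_11 = 11^{-2} = 1/121.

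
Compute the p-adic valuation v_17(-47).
v_17(-47) = 0

v_17(n) is the largest exponent k such that 17^k divides n. Factor out: -47 = -17^0 · 47. (Sign doesn't affect v_p.) So v_17(-47) = 0.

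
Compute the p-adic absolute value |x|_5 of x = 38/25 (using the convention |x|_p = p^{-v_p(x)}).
|38/25|_5 = 25

Step 1 — compute v_5(x) by factoring powers of 5 out of the numerator and denominator: v_5(38/25) = -2. Step 2 — apply |x|_p = p^{-v_p(x)} = 5^{2} = 25.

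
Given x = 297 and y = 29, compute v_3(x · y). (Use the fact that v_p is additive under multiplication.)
v_3(8613) = 3

v_p(x) = 3 (factor: 297 = 3^3 · 11); v_p(y) = 0 (factor: 29 = 3^0 · 29). Additivity: v_p(xy) = v_p(x) + v_p(y) = 3 + 0 = 3. (Direct check: xy = 8613 = 3^3 · (319).)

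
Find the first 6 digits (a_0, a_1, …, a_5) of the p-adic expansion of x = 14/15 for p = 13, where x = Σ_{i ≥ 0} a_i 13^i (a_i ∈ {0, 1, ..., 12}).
(a_0, …, a_5) = (7, 3, 11, 0, 6, 3)

v_13(14/15) = 0 (numerator and denominator both coprime to 13), so x ∈ ℤ_13^×. Compute digits iteratively via a_i = x_i mod 13, x_{i+1} = (x_i − a_i)/13, with x_0 = x:
  x_0 = 14/15;  a_0 = 7;  x_1 = (x_0 − 7)/13 = -7/15
  x_1 = -7/15;  a_1 = 3;  x_2 = (x_1 − 3)/13 = -4/15
  x_2 = -4/15;  a_2 = 11;  x_3 = (x_2 − 11)/13 = -13/15
  x_3 = -13/15;  a_3 = 0;  x_4 = (x_3 − 0)/13 = -1/15
  x_4 = -1/15;  a_4 = 6;  x_5 = (x_4 − 6)/13 = -7/15
  x_5 = -7/15;  a_5 = 3;  x_6 = (x_5 − 3)/13 = -4/15
Digits: (7, 3, 11, 0, 6, 3).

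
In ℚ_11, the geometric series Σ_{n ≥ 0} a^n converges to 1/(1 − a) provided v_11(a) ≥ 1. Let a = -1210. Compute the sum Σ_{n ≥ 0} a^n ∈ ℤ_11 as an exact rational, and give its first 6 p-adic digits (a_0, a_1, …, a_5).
Σ a^n = 1/(1 − a) = 1/1211;  first 6 digits = (1, 0, 1, 10, 0, 9)

v_11(a) = 2 ≥ 1, so the series converges in ℤ_11 to 1/(1 − a) = 1/(1 − (-1210)) = 1/1211. Expand this rational in ℤ_11: compute digits iteratively via d_i = x_i mod 11, x_{i+1} = (x_i − d_i)/11. The first 6 digits are (1, 0, 1, 10, 0, 9).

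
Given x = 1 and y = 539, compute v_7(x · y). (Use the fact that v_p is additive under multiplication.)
v_7(539) = 2

v_p(x) = 0 (factor: 1 = 7^0 · 1); v_p(y) = 2 (factor: 539 = 7^2 · 11). Additivity: v_p(xy) = v_p(x) + v_p(y) = 0 + 2 = 2. (Direct check: xy = 539 = 7^2 · (11).)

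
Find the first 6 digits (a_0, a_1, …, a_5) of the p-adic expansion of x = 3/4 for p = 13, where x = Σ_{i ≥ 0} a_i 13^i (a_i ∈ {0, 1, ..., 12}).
(a_0, …, a_5) = (4, 3, 3, 3, 3, 3)

v_13(3/4) = 0 (numerator and denominator both coprime to 13), so x ∈ ℤ_13^×. Compute digits iteratively via a_i = x_i mod 13, x_{i+1} = (x_i − a_i)/13, with x_0 = x:
  x_0 = 3/4;  a_0 = 4;  x_1 = (x_0 − 4)/13 = -1/4
  x_1 = -1/4;  a_1 = 3;  x_2 = (x_1 − 3)/13 = -1/4
  x_2 = -1/4;  a_2 = 3;  x_3 = (x_2 − 3)/13 = -1/4
  x_3 = -1/4;  a_3 = 3;  x_4 = (x_3 − 3)/13 = -1/4
  x_4 = -1/4;  a_4 = 3;  x_5 = (x_4 − 3)/13 = -1/4
  x_5 = -1/4;  a_5 = 3;  x_6 = (x_5 − 3)/13 = -1/4
Digits: (4, 3, 3, 3, 3, 3).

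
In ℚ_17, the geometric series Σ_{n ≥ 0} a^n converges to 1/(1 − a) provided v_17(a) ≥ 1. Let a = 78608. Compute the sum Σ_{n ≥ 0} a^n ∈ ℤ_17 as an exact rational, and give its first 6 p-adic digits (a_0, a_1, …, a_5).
Σ a^n = 1/(1 − a) = -1/78607;  first 6 digits = (1, 0, 0, 16, 0, 0)

v_17(a) = 3 ≥ 1, so the series converges in ℤ_17 to 1/(1 − a) = 1/(1 − 78608) = -1/78607. Expand this rational in ℤ_17: compute digits iteratively via d_i = x_i mod 17, x_{i+1} = (x_i − d_i)/17. The first 6 digits are (1, 0, 0, 16, 0, 0).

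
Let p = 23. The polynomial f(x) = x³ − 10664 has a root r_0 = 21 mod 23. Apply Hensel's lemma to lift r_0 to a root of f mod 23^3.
r_2 = 9704 (mod 12167)

Hensel: r_{i+1} = r_i − f(r_i)/f′(r_i) mod 23^{i+2}, where f′(x) = 3x². Iterate:
  r_0 = 21 (mod 23)
  r_1 = 182 (mod 529)
  r_2 = 9704 (mod 12167)
Final: r = 9704 with f(r) ≡ 0 mod 23^3.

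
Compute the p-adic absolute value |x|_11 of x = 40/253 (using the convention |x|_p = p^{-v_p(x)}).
|40/253|_11 = 11

Step 1 — compute v_11(x) by factoring powers of 11 out of the numerator and denominator: v_11(40/253) = -1. Step 2 — apply |x|_p = p^{-v_p(x)} = 11^{1} = 11.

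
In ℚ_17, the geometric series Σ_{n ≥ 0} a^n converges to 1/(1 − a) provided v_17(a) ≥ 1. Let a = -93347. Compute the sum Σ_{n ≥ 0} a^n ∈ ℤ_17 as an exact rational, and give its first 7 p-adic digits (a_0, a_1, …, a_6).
Σ a^n = 1/(1 − a) = 1/93348;  first 7 digits = (1, 0, 0, 15, 15, 16, 3)

v_17(a) = 3 ≥ 1, so the series converges in ℤ_17 to 1/(1 − a) = 1/(1 − (-93347)) = 1/93348. Expand this rational in ℤ_17: compute digits iteratively via d_i = x_i mod 17, x_{i+1} = (x_i − d_i)/17. The first 7 digits are (1, 0, 0, 15, 15, 16, 3).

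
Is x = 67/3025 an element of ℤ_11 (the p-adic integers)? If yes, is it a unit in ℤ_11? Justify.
x ∉ ℤ_11 (v_11(x) = -2 < 0)

ℤ_11 = {x ∈ ℚ_11 : v_11(x) ≥ 0} and ℤ_11^× = {x ∈ ℤ_11 : v_11(x) = 0}. Here v_11(67/3025) = v_11(num) − v_11(den) = -2; compare against these criteria.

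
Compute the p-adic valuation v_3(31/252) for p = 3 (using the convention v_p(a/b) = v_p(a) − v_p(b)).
v_3(31/252) = -2

Factor powers of 3 from the numerator and denominator of the reduced fraction: 31 = 3^0 · 31 and 252 = 3^2 · 28. Apply v_p(a/b) = v_p(a) − v_p(b): v_3(31/252) = 0 − 2 = -2.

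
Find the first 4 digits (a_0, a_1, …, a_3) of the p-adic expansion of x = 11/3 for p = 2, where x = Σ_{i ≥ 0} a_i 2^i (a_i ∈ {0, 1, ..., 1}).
(a_0, …, a_3) = (1, 0, 0, 1)

v_2(11/3) = 0 (numerator and denominator both coprime to 2), so x ∈ ℤ_2^×. Compute digits iteratively via a_i = x_i mod 2, x_{i+1} = (x_i − a_i)/2, with x_0 = x:
  x_0 = 11/3;  a_0 = 1;  x_1 = (x_0 − 1)/2 = 4/3
  x_1 = 4/3;  a_1 = 0;  x_2 = (x_1 − 0)/2 = 2/3
  x_2 = 2/3;  a_2 = 0;  x_3 = (x_2 − 0)/2 = 1/3
  x_3 = 1/3;  a_3 = 1;  x_4 = (x_3 − 1)/2 = -1/3
Digits: (1, 0, 0, 1).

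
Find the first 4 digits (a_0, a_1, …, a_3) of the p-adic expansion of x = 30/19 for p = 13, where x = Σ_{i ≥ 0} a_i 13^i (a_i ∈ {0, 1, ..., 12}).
(a_0, …, a_3) = (5, 10, 4, 1)

v_13(30/19) = 0 (numerator and denominator both coprime to 13), so x ∈ ℤ_13^×. Compute digits iteratively via a_i = x_i mod 13, x_{i+1} = (x_i − a_i)/13, with x_0 = x:
  x_0 = 30/19;  a_0 = 5;  x_1 = (x_0 − 5)/13 = -5/19
  x_1 = -5/19;  a_1 = 10;  x_2 = (x_1 − 10)/13 = -15/19
  x_2 = -15/19;  a_2 = 4;  x_3 = (x_2 − 4)/13 = -7/19
  x_3 = -7/19;  a_3 = 1;  x_4 = (x_3 − 1)/13 = -2/19
Digits: (5, 10, 4, 1).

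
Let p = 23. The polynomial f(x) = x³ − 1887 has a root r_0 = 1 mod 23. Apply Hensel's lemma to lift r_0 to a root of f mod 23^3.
r_2 = 5567 (mod 12167)

Hensel: r_{i+1} = r_i − f(r_i)/f′(r_i) mod 23^{i+2}, where f′(x) = 3x². Iterate:
  r_0 = 1 (mod 23)
  r_1 = 277 (mod 529)
  r_2 = 5567 (mod 12167)
Final: r = 5567 with f(r) ≡ 0 mod 23^3.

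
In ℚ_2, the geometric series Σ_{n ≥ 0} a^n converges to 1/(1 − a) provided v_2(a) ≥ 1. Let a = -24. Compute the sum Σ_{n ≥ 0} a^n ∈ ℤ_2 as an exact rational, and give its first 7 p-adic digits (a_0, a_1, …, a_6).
Σ a^n = 1/(1 − a) = 1/25;  first 7 digits = (1, 0, 0, 1, 0, 1, 0)

v_2(a) = 3 ≥ 1, so the series converges in ℤ_2 to 1/(1 − a) = 1/(1 − (-24)) = 1/25. Expand this rational in ℤ_2: compute digits iteratively via d_i = x_i mod 2, x_{i+1} = (x_i − d_i)/2. The first 7 digits are (1, 0, 0, 1, 0, 1, 0).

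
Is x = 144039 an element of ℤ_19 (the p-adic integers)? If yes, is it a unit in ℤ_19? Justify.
x ∈ ℤ_19 but not a unit; v_19(x) = 3 > 0

ℤ_19 = {x ∈ ℚ_19 : v_19(x) ≥ 0} and ℤ_19^× = {x ∈ ℤ_19 : v_19(x) = 0}. Here v_19(144039) = v_19(num) − v_19(den) = 3; compare against these criteria.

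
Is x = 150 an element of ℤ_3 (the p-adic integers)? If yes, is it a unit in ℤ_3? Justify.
x ∈ ℤ_3 but not a unit; v_3(x) = 1 > 0

ℤ_3 = {x ∈ ℚ_3 : v_3(x) ≥ 0} and ℤ_3^× = {x ∈ ℤ_3 : v_3(x) = 0}. Here v_3(150) = v_3(num) − v_3(den) = 1; compare against these criteria.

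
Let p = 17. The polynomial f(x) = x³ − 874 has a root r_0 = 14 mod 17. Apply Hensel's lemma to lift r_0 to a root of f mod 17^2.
r_1 = 116 (mod 289)

Hensel: r_{i+1} = r_i − f(r_i)/f′(r_i) mod 17^{i+2}, where f′(x) = 3x². Iterate:
  r_0 = 14 (mod 17)
  r_1 = 116 (mod 289)
Final: r = 116 with f(r) ≡ 0 mod 17^2.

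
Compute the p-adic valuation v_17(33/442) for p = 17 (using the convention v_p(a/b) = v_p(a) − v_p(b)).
v_17(33/442) = -1

Factor powers of 17 from the numerator and denominator of the reduced fraction: 33 = 17^0 · 33 and 442 = 17^1 · 26. Apply v_p(a/b) = v_p(a) − v_p(b): v_17(33/442) = 0 − 1 = -1.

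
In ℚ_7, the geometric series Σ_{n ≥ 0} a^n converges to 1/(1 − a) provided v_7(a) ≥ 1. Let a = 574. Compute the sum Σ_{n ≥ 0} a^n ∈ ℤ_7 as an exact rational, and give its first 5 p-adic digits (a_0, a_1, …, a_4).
Σ a^n = 1/(1 − a) = -1/573;  first 5 digits = (1, 5, 1, 2, 2)

v_7(a) = 1 ≥ 1, so the series converges in ℤ_7 to 1/(1 − a) = 1/(1 − 574) = -1/573. Expand this rational in ℤ_7: compute digits iteratively via d_i = x_i mod 7, x_{i+1} = (x_i − d_i)/7. The first 5 digits are (1, 5, 1, 2, 2).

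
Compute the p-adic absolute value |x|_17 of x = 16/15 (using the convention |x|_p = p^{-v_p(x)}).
|16/15|_17 = 1

Step 1 — compute v_17(x) by factoring powers of 17 out of the numerator and denominator: v_17(16/15) = 0. Step 2 — apply |x|_p = p^{-v_p(x)} = 17^{0} = 1.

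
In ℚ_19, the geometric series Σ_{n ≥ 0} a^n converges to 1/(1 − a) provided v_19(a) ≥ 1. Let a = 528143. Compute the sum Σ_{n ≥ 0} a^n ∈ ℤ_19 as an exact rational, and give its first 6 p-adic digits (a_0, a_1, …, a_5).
Σ a^n = 1/(1 − a) = -1/528142;  first 6 digits = (1, 0, 0, 1, 4, 0)

v_19(a) = 3 ≥ 1, so the series converges in ℤ_19 to 1/(1 − a) = 1/(1 − 528143) = -1/528142. Expand this rational in ℤ_19: compute digits iteratively via d_i = x_i mod 19, x_{i+1} = (x_i − d_i)/19. The first 6 digits are (1, 0, 0, 1, 4, 0).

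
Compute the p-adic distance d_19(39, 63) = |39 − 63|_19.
d_19(39, 63) = 1

Step 1 — x − y = 39 − 63 = -24. Step 2 — v_19(-24) = 0 (factor: -24 = −(19^0 · 24); the sign does not affect v_p). Step 3 — |x − y|_19 = 19^{0} = 1.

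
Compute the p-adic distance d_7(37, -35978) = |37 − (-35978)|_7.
d_7(37, -35978) = 1/2401

Step 1 — x − y = 37 − (-35978) = 36015. Step 2 — v_7(36015) = 4 (factor: 36015 = (7^4 · 15); the sign does not affect v_p). Step 3 — |x − y|_7 = 7^{-4} = 1/2401.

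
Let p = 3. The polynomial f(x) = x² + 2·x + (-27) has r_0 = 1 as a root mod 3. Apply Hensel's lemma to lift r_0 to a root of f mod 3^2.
r_1 = 7 (mod 9)

Hensel: r_{i+1} = r_i − f(r_i)·(f′(r_i))^{-1} mod 3^{i+2}, f′(x) = 2x + 2. Iterate:
  r_0 = 1 (mod 3)
  r_1 = 7 (mod 9)
Final: r = 7 satisfies f(r) ≡ 0 mod 3^2.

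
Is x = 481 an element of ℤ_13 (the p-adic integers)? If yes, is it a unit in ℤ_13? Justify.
x ∈ ℤ_13 but not a unit; v_13(x) = 1 > 0

ℤ_13 = {x ∈ ℚ_13 : v_13(x) ≥ 0} and ℤ_13^× = {x ∈ ℤ_13 : v_13(x) = 0}. Here v_13(481) = v_13(num) − v_13(den) = 1; compare against these criteria.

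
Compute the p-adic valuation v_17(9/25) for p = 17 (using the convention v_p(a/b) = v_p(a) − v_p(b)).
v_17(9/25) = 0

Factor powers of 17 from the numerator and denominator of the reduced fraction: 9 = 17^0 · 9 and 25 = 17^0 · 25. Apply v_p(a/b) = v_p(a) − v_p(b): v_17(9/25) = 0 − 0 = 0.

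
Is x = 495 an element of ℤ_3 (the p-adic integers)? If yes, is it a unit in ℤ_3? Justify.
x ∈ ℤ_3 but not a unit; v_3(x) = 2 > 0

ℤ_3 = {x ∈ ℚ_3 : v_3(x) ≥ 0} and ℤ_3^× = {x ∈ ℤ_3 : v_3(x) = 0}. Here v_3(495) = v_3(num) − v_3(den) = 2; compare against these criteria.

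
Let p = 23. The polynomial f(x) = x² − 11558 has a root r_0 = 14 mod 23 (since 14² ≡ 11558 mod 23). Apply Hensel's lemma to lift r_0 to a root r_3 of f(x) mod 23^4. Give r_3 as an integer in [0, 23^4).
r_3 = 90312 (mod 279841)

Hensel's recurrence: r_{i+1} = r_i − f(r_i)·(f′(r_i))^{-1} mod 23^{i+2}, with f′(x) = 2x. Iterate:
  r_0 = 14 (mod 23)
  r_1 = 382 (mod 529)
  r_2 = 5143 (mod 12167)
  r_3 = 90312 (mod 279841)
Final: r_3 = 90312, and one checks f(r_3) ≡ 0 mod 23^4.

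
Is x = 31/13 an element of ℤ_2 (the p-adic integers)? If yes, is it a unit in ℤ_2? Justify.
x ∈ ℤ_2^× (unit); v_2(x) = 0

ℤ_2 = {x ∈ ℚ_2 : v_2(x) ≥ 0} and ℤ_2^× = {x ∈ ℤ_2 : v_2(x) = 0}. Here v_2(31/13) = v_2(num) − v_2(den) = 0; compare against these criteria.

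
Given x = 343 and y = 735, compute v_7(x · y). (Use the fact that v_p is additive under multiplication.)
v_7(252105) = 5

v_p(x) = 3 (factor: 343 = 7^3 · 1); v_p(y) = 2 (factor: 735 = 7^2 · 15). Additivity: v_p(xy) = v_p(x) + v_p(y) = 3 + 2 = 5. (Direct check: xy = 252105 = 7^5 · (15).)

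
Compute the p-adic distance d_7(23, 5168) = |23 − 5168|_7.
d_7(23, 5168) = 1/343

Step 1 — x − y = 23 − 5168 = -5145. Step 2 — v_7(-5145) = 3 (factor: -5145 = −(7^3 · 15); the sign does not affect v_p). Step 3 — |x − y|_7 = 7^{-3} = 1/343.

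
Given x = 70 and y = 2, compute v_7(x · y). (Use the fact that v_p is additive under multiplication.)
v_7(140) = 1

v_p(x) = 1 (factor: 70 = 7^1 · 10); v_p(y) = 0 (factor: 2 = 7^0 · 2). Additivity: v_p(xy) = v_p(x) + v_p(y) = 1 + 0 = 1. (Direct check: xy = 140 = 7^1 · (20).)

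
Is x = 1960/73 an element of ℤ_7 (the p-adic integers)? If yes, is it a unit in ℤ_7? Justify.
x ∈ ℤ_7 but not a unit; v_7(x) = 2 > 0

ℤ_7 = {x ∈ ℚ_7 : v_7(x) ≥ 0} and ℤ_7^× = {x ∈ ℤ_7 : v_7(x) = 0}. Here v_7(1960/73) = v_7(num) − v_7(den) = 2; compare against these criteria.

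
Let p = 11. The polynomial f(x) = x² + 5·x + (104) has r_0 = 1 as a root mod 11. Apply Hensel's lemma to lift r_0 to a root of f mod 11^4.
r_3 = 4203 (mod 14641)

Hensel: r_{i+1} = r_i − f(r_i)·(f′(r_i))^{-1} mod 11^{i+2}, f′(x) = 2x + 5. Iterate:
  r_0 = 1 (mod 11)
  r_1 = 89 (mod 121)
  r_2 = 210 (mod 1331)
  r_3 = 4203 (mod 14641)
Final: r = 4203 satisfies f(r) ≡ 0 mod 11^4.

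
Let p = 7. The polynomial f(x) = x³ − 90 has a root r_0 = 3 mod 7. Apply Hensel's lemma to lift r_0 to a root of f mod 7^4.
r_3 = 2341 (mod 2401)

Hensel: r_{i+1} = r_i − f(r_i)/f′(r_i) mod 7^{i+2}, where f′(x) = 3x². Iterate:
  r_0 = 3 (mod 7)
  r_1 = 38 (mod 49)
  r_2 = 283 (mod 343)
  r_3 = 2341 (mod 2401)
Final: r = 2341 with f(r) ≡ 0 mod 7^4.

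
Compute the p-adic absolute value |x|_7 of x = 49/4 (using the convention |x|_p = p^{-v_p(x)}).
|49/4|_7 = 1/49

Step 1 — compute v_7(x) by factoring powers of 7 out of the numerator and denominator: v_7(49/4) = 2. Step 2 — apply |x|_p = p^{-v_p(x)} = 7^{-2} = 1/49.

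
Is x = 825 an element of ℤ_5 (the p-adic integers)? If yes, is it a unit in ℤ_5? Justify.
x ∈ ℤ_5 but not a unit; v_5(x) = 2 > 0

ℤ_5 = {x ∈ ℚ_5 : v_5(x) ≥ 0} and ℤ_5^× = {x ∈ ℤ_5 : v_5(x) = 0}. Here v_5(825) = v_5(num) − v_5(den) = 2; compare against these criteria.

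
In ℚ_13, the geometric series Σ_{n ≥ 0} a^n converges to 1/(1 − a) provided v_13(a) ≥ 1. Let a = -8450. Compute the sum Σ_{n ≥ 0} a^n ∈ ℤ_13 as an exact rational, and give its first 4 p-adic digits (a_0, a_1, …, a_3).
Σ a^n = 1/(1 − a) = 1/8451;  first 4 digits = (1, 0, 2, 9)

v_13(a) = 2 ≥ 1, so the series converges in ℤ_13 to 1/(1 − a) = 1/(1 − (-8450)) = 1/8451. Expand this rational in ℤ_13: compute digits iteratively via d_i = x_i mod 13, x_{i+1} = (x_i − d_i)/13. The first 4 digits are (1, 0, 2, 9).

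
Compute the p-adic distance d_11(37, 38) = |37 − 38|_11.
d_11(37, 38) = 1

Step 1 — x − y = 37 − 38 = -1. Step 2 — v_11(-1) = 0 (factor: -1 = −(11^0 · 1); the sign does not affect v_p). Step 3 — |x − y|_11 = 11^{0} = 1.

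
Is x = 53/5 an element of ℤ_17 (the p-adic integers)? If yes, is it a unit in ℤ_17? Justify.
x ∈ ℤ_17^× (unit); v_17(x) = 0

ℤ_17 = {x ∈ ℚ_17 : v_17(x) ≥ 0} and ℤ_17^× = {x ∈ ℤ_17 : v_17(x) = 0}. Here v_17(53/5) = v_17(num) − v_17(den) = 0; compare against these criteria.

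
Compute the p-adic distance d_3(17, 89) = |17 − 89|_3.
d_3(17, 89) = 1/9

Step 1 — x − y = 17 − 89 = -72. Step 2 — v_3(-72) = 2 (factor: -72 = −(3^2 · 8); the sign does not affect v_p). Step 3 — |x − y|_3 = 3^{-2} = 1/9.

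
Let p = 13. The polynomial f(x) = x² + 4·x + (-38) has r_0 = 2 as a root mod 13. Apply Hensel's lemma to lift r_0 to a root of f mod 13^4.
r_3 = 2836 (mod 28561)

Hensel: r_{i+1} = r_i − f(r_i)·(f′(r_i))^{-1} mod 13^{i+2}, f′(x) = 2x + 4. Iterate:
  r_0 = 2 (mod 13)
  r_1 = 132 (mod 169)
  r_2 = 639 (mod 2197)
  r_3 = 2836 (mod 28561)
Final: r = 2836 satisfies f(r) ≡ 0 mod 13^4.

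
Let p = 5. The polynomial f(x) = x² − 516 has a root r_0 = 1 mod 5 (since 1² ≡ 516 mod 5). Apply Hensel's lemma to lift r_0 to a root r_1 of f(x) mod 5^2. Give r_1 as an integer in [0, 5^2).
r_1 = 21 (mod 25)

Hensel's recurrence: r_{i+1} = r_i − f(r_i)·(f′(r_i))^{-1} mod 5^{i+2}, with f′(x) = 2x. Iterate:
  r_0 = 1 (mod 5)
  r_1 = 21 (mod 25)
Final: r_1 = 21, and one checks f(r_1) ≡ 0 mod 5^2.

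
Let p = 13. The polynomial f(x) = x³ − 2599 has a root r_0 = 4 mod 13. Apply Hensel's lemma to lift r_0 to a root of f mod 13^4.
r_3 = 5412 (mod 28561)

Hensel: r_{i+1} = r_i − f(r_i)/f′(r_i) mod 13^{i+2}, where f′(x) = 3x². Iterate:
  r_0 = 4 (mod 13)
  r_1 = 4 (mod 169)
  r_2 = 1018 (mod 2197)
  r_3 = 5412 (mod 28561)
Final: r = 5412 with f(r) ≡ 0 mod 13^4.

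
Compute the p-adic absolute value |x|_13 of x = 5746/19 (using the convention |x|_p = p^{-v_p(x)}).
|5746/19|_13 = 1/169

Step 1 — compute v_13(x) by factoring powers of 13 out of the numerator and denominator: v_13(5746/19) = 2. Step 2 — apply |x|_p = p^{-v_p(x)} = 13^{-2} = 1/169.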